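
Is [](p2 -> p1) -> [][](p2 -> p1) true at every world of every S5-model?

Tableau for the negation ~([](p2 -> p1) -> [][](p2 -> p1)):
1. ~([](p2 -> p1) -> [][](p2 -> p1)), 0
2. [](p2 -> p1), 0
3. ~[][](p2 -> p1), 0
4. p2 -> p1, 0
5. p1, 0
6. ~[](p2 -> p1), 1
7. p2 -> p1, 1
8. p1, 1
9. ~(p2 -> p1), 2
10. p2, 2
11. ~p1, 2
12. p2 -> p1, 2
13. p1, 2
Accessibility: 0R0, 0R1, 0R2, 1R0, 1R1, 1R2, 2R0, 2R1, 2R2
Branch closes: p1 and ~p1 both at 2.
Every branch of the negation's tableau closes; the branch above is one of them.

Valid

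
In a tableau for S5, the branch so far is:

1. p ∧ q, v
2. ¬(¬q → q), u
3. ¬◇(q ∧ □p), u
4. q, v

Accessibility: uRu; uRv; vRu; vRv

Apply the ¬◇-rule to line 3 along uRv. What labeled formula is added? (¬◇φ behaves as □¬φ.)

¬◇φ behaves as □¬φ: propagate the negated body to each accessible world.

¬(q ∧ □p), v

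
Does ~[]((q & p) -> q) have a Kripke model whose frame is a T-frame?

1. ~[]((q & p) -> q), 0
2. ~((q & p) -> q), 1
3. q & p, 1
4. ~q, 1
5. q, 1
6. p, 1
Accessibility: 0R0, 0R1, 1R1
Branch closes: q and ~q both at 1.
(One branch shown.) All branches close.

No, unsatisfiable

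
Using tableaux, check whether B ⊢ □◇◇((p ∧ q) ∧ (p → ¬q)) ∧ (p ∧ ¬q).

Tableau for the negation ¬(□◇◇((p ∧ q) ∧ (p → ¬q)) ∧ (p ∧ ¬q)):
1. ¬(□◇◇((p ∧ q) ∧ (p → ¬q)) ∧ (p ∧ ¬q)), u
2. ¬(p ∧ ¬q), u
3. q, u
Accessibility: uRu
The negation has an open branch (countermodel exists).

Invalid (countermodel exists)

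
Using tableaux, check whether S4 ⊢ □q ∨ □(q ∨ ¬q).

Valid in S4

Tableau for the negation ¬(□q ∨ □(q ∨ ¬q)):
1. ¬(□q ∨ □(q ∨ ¬q)), w0
2. ¬□q, w0
3. ¬□(q ∨ ¬q), w0
4. ¬q, w1
5. ¬(q ∨ ¬q), w2
6. ¬q, w2
7. q, w2
Accessibility: w0Rw0, w0Rw1, w0Rw2, w1Rw1, w2Rw2
Branch closes: q and ¬q both at w2.
All branches of the negation close; one closing branch shown above.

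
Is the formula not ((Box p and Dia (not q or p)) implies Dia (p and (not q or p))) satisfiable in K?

No, unsatisfiable

1. not ((Box p and Dia (not q or p)) implies Dia (p and (not q or p))), 0
2. Box p and Dia (not q or p), 0
3. not Dia (p and (not q or p)), 0
4. Box p, 0
5. Dia (not q or p), 0
6. not q or p, 1
7. not (p and (not q or p)), 1
8. p, 1
9. not (not q or p), 1
10. q, 1
11. not p, 1
Accessibility: 0R1
Branch closes: p and not p both at 1.
(One branch shown.) All branches close.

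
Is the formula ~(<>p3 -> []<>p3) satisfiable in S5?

Unsatisfiable

1. ~(<>p3 -> []<>p3), 0
2. <>p3, 0
3. ~[]<>p3, 0
4. p3, 1
5. ~<>p3, 2
6. ~p3, 0
7. ~p3, 1
Accessibility: 0R0, 0R1, 0R2, 1R0, 1R1, 1R2, 2R0, 2R1, 2R2
Branch closes: p3 and ~p3 both at 1.
All branches of the tableau close; one closing branch shown above.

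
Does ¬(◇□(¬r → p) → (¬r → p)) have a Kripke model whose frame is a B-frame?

No, unsatisfiable

1. ¬(◇□(¬r → p) → (¬r → p)), w0
2. ◇□(¬r → p), w0   [¬→-rule on 1]
3. ¬(¬r → p), w0   [¬→-rule on 1]
4. ¬r, w0   [¬→-rule on 3]
5. ¬p, w0   [¬→-rule on 3]
6. □(¬r → p), w1   [◇-rule on 2: fresh world w1, w0Rw1]
7. ¬r → p, w0   [□-rule on 6 via w1Rw0]
8. ¬r → p, w1   [□-rule on 6 via w1Rw1]
9. p, w0   [→-rule on 7 (branches; this branch)]
Accessibility: w0Rw0, w0Rw1, w1Rw0, w1Rw1
Branch closes: p and ¬p both at w0.
All branches of the tableau close; one closing branch shown above.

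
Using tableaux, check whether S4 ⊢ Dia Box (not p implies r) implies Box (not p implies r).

Not valid

Tableau for the negation not (Dia Box (not p implies r) implies Box (not p implies r)):
1. not (Dia Box (not p implies r) implies Box (not p implies r)), 0
2. Dia Box (not p implies r), 0
3. not Box (not p implies r), 0
4. Box (not p implies r), 1
5. not p implies r, 1
6. r, 1
7. not (not p implies r), 2
8. not p, 2
9. not r, 2
Accessibility: 0R0, 0R1, 0R2, 1R1, 2R2
The negation has an open branch (countermodel exists).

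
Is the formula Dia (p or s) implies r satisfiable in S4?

1. Dia (p or s) implies r, w0
2. r, w0
Accessibility: w0Rw0

Yes, satisfiable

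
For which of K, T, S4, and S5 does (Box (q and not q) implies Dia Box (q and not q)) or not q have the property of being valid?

T, S4, S5

K-tableau for the negation not ((Box (q and not q) implies Dia Box (q and not q)) or not q):
1. not ((Box (q and not q) implies Dia Box (q and not q)) or not q), 0
2. not (Box (q and not q) implies Dia Box (q and not q)), 0
3. q, 0
4. Box (q and not q), 0
5. not Dia Box (q and not q), 0
Complete open branch: countermodel on a K-frame, so not valid in K.
T-tableau for the negation not ((Box (q and not q) implies Dia Box (q and not q)) or not q):
1. not ((Box (q and not q) implies Dia Box (q and not q)) or not q), 0
2. not (Box (q and not q) implies Dia Box (q and not q)), 0
3. q, 0
4. Box (q and not q), 0
5. not Dia Box (q and not q), 0
6. q and not q, 0
7. not q, 0
Accessibility: 0R0
Branch closes: q and not q both at 0.
Every branch closes (one shown): valid in T, hence also in S4, S5 (every theorem of T is a theorem of S4 and S5).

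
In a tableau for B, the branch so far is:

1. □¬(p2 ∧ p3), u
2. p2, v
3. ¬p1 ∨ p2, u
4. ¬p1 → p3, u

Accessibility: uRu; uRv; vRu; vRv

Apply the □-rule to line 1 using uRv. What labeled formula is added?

¬(p2 ∧ p3), v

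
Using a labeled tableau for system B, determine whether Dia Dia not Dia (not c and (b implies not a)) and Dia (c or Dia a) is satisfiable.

Yes, satisfiable

1. Dia Dia not Dia (not c and (b implies not a)) and Dia (c or Dia a), 0
2. Dia Dia not Dia (not c and (b implies not a)), 0
3. Dia (c or Dia a), 0
4. Dia not Dia (not c and (b implies not a)), 1
5. c or Dia a, 2
6. Dia a, 2
7. not Dia (not c and (b implies not a)), 3
8. not (not c and (b implies not a)), 1
9. not (not c and (b implies not a)), 3
10. not (b implies not a), 1
11. b, 1
12. a, 1
13. not (b implies not a), 3
14. b, 3
15. a, 3
16. a, 4
Accessibility: 0R0, 0R1, 0R2, 1R0, 1R1, 1R3, 2R0, 2R2, 2R4, 3R1, 3R3, 4R2, 4R4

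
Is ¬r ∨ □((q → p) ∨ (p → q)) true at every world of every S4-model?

Tableau for the negation ¬(¬r ∨ □((q → p) ∨ (p → q))):
1. ¬(¬r ∨ □((q → p) ∨ (p → q))), w0
2. r, w0
3. ¬□((q → p) ∨ (p → q)), w0
4. ¬((q → p) ∨ (p → q)), w1
5. ¬(q → p), w1
6. ¬(p → q), w1
7. q, w1
8. ¬p, w1
9. p, w1
10. ¬q, w1
Accessibility: w0Rw0, w0Rw1, w1Rw1
Branch closes: p and ¬p both at w1.
All branches of the negation close; one closing branch shown above.

Yes, valid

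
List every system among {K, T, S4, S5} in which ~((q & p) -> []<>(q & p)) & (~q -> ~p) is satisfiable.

S5-tableau for the formula:
1. ~((q & p) -> []<>(q & p)) & (~q -> ~p), u
2. ~((q & p) -> []<>(q & p)), u
3. ~q -> ~p, u
4. q & p, u
5. ~[]<>(q & p), u
6. q, u
7. p, u
8. ~<>(q & p), v
9. ~(q & p), u
10. ~(q & p), v
11. ~p, u
Accessibility: uRu, uRv, vRu, vRv
Branch closes: p and ~p both at u.
Every branch closes (one shown): unsatisfiable in S5.
S4-tableau for the formula:
1. ~((q & p) -> []<>(q & p)) & (~q -> ~p), u
2. ~((q & p) -> []<>(q & p)), u
3. ~q -> ~p, u
4. q & p, u
5. ~[]<>(q & p), u
6. q, u
7. p, u
8. ~<>(q & p), v
9. ~(q & p), v
10. ~p, v
Accessibility: uRu, uRv, vRv
Complete open branch: satisfiable in S4, hence also in K, T (this S4-model is also a K-model and a T-model).

K, T, S4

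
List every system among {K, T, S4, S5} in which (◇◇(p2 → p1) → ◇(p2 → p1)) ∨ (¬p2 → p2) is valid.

T, S4, S5

T-tableau for the negation ¬((◇◇(p2 → p1) → ◇(p2 → p1)) ∨ (¬p2 → p2)):
1. ¬((◇◇(p2 → p1) → ◇(p2 → p1)) ∨ (¬p2 → p2)), w0
2. ¬(◇◇(p2 → p1) → ◇(p2 → p1)), w0
3. ¬(¬p2 → p2), w0
4. ◇◇(p2 → p1), w0
5. ¬◇(p2 → p1), w0
6. ¬p2, w0
7. ¬(p2 → p1), w0
8. p2, w0
9. ¬p1, w0
Accessibility: w0Rw0
Branch closes: p2 and ¬p2 both at w0.
Every branch closes (one shown): valid in T, hence also in S4, S5 (every theorem of T is a theorem of S4 and S5).
K-tableau for the negation ¬((◇◇(p2 → p1) → ◇(p2 → p1)) ∨ (¬p2 → p2)):
1. ¬((◇◇(p2 → p1) → ◇(p2 → p1)) ∨ (¬p2 → p2)), w0
2. ¬(◇◇(p2 → p1) → ◇(p2 → p1)), w0
3. ¬(¬p2 → p2), w0
4. ◇◇(p2 → p1), w0
5. ¬◇(p2 → p1), w0
6. ¬p2, w0
7. ◇(p2 → p1), w1
8. ¬(p2 → p1), w1
9. p2, w1
10. ¬p1, w1
11. p2 → p1, w2
12. p1, w2
Accessibility: w0Rw1, w1Rw2
Complete open branch: countermodel on a K-frame, so not valid in K.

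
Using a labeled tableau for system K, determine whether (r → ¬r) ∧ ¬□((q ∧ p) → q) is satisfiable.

Unsatisfiable

1. (r → ¬r) ∧ ¬□((q ∧ p) → q), 0
2. r → ¬r, 0
3. ¬□((q ∧ p) → q), 0
4. ¬r, 0
5. ¬((q ∧ p) → q), 1
6. q ∧ p, 1
7. ¬q, 1
8. q, 1
9. p, 1
Accessibility: 0R1
Branch closes: q and ¬q both at 1.
(One branch shown.) All branches close.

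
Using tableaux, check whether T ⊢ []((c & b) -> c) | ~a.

Tableau for the negation ~([]((c & b) -> c) | ~a):
1. ~([]((c & b) -> c) | ~a), w0
2. ~[]((c & b) -> c), w0
3. a, w0
4. ~((c & b) -> c), w1
5. c & b, w1
6. ~c, w1
7. c, w1
8. b, w1
Accessibility: w0Rw0, w0Rw1, w1Rw1
Branch closes: c and ~c both at w1.
All branches of the negation close; one closing branch shown above.

Valid in T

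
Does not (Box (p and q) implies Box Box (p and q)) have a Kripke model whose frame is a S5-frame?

Unsatisfiable

1. not (Box (p and q) implies Box Box (p and q)), u
2. Box (p and q), u   [neg-implies-rule on 1]
3. not Box Box (p and q), u   [neg-implies-rule on 1]
4. p and q, u   [Box-rule on 2 via uRu]
5. p, u   [and-rule on 4]
6. q, u   [and-rule on 4]
7. not Box (p and q), v   [neg-Box-rule on 3: fresh world v, uRv]
8. p and q, v   [Box-rule on 2 via uRv]
9. p, v   [and-rule on 8]
10. q, v   [and-rule on 8]
11. not (p and q), w   [neg-Box-rule on 7: fresh world w, vRw]
12. p and q, w   [Box-rule on 2 via uRw]
13. p, w   [and-rule on 12]
14. q, w   [and-rule on 12]
15. not q, w   [neg-and-rule on 11 (branches; this branch)]
Accessibility: uRu, uRv, uRw, vRu, vRv, vRw, wRu, wRv, wRw
Branch closes: q and not q both at w.
Every branch closes; the branch above is one of them.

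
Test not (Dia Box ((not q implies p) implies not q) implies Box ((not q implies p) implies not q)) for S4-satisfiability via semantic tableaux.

Satisfiable

1. not (Dia Box ((not q implies p) implies not q) implies Box ((not q implies p) implies not q)), 0
2. Dia Box ((not q implies p) implies not q), 0   [neg-implies-rule on 1]
3. not Box ((not q implies p) implies not q), 0   [neg-implies-rule on 1]
4. Box ((not q implies p) implies not q), 1   [Dia-rule on 2: fresh world 1, 0R1]
5. (not q implies p) implies not q, 1   [Box-rule on 4 via 1R1]
6. not q, 1   [implies-rule on 5 (branches; this branch)]
7. not ((not q implies p) implies not q), 2   [neg-Box-rule on 3: fresh world 2, 0R2]
8. not q implies p, 2   [neg-implies-rule on 7]
9. q, 2   [neg-implies-rule on 7]
10. p, 2   [implies-rule on 8 (branches; this branch)]
Accessibility: 0R0, 0R1, 0R2, 1R1, 2R2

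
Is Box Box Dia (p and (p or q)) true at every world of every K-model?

Invalid (countermodel exists)

Tableau for the negation not Box Box Dia (p and (p or q)):
1. not Box Box Dia (p and (p or q)), w0
2. not Box Dia (p and (p or q)), w1
3. not Dia (p and (p or q)), w2
Accessibility: w0Rw1, w1Rw2
The negation has an open branch (countermodel exists).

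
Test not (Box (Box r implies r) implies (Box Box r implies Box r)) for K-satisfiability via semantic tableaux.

No, unsatisfiable

1. not (Box (Box r implies r) implies (Box Box r implies Box r)), 0
2. Box (Box r implies r), 0   [neg-implies-rule on 1]
3. not (Box Box r implies Box r), 0   [neg-implies-rule on 1]
4. Box Box r, 0   [neg-implies-rule on 3]
5. not Box r, 0   [neg-implies-rule on 3]
6. not r, 1   [neg-Box-rule on 5: fresh world 1, 0R1]
7. Box r implies r, 1   [Box-rule on 2 via 0R1]
8. Box r, 1   [Box-rule on 4 via 0R1]
9. not Box r, 1   [implies-rule on 7 (branches; this branch)]
10. not r, 2   [neg-Box-rule on 9: fresh world 2, 1R2]
11. r, 2   [Box-rule on 8 via 1R2]
Accessibility: 0R1, 1R2
Branch closes: r and not r both at 2.
All branches of the tableau close; one closing branch shown above.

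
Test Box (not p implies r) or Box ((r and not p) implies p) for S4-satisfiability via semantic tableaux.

Satisfiable (open branch found)

1. Box (not p implies r) or Box ((r and not p) implies p), 0
2. Box ((r and not p) implies p), 0
3. (r and not p) implies p, 0
4. p, 0
Accessibility: 0R0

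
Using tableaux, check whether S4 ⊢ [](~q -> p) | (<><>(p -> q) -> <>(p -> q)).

Yes, valid

Tableau for the negation ~([](~q -> p) | (<><>(p -> q) -> <>(p -> q))):
1. ~([](~q -> p) | (<><>(p -> q) -> <>(p -> q))), 0
2. ~[](~q -> p), 0
3. ~(<><>(p -> q) -> <>(p -> q)), 0
4. <><>(p -> q), 0
5. ~<>(p -> q), 0
6. ~(p -> q), 0
7. p, 0
8. ~q, 0
9. ~(~q -> p), 1
10. ~q, 1
11. ~p, 1
12. ~(p -> q), 1
13. p, 1
Accessibility: 0R0, 0R1, 1R1
Branch closes: p and ~p both at 1.
All branches of the negation close; one closing branch shown above.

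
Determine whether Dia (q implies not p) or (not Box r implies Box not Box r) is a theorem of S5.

Tableau for the negation not (Dia (q implies not p) or (not Box r implies Box not Box r)):
1. not (Dia (q implies not p) or (not Box r implies Box not Box r)), u
2. not Dia (q implies not p), u
3. not (not Box r implies Box not Box r), u
4. not Box r, u
5. not Box not Box r, u
6. not (q implies not p), u
7. q, u
8. p, u
9. not r, v
10. not (q implies not p), v
11. q, v
12. p, v
13. Box r, w
14. not (q implies not p), w
15. q, w
16. p, w
17. r, u
18. r, v
Accessibility: uRu, uRv, uRw, vRu, vRv, vRw, wRu, wRv, wRw
Branch closes: r and not r both at v.
Every branch of the negation's tableau closes; the branch above is one of them.

Valid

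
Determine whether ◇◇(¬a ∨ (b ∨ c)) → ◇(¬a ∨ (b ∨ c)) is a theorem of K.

Tableau for the negation ¬(◇◇(¬a ∨ (b ∨ c)) → ◇(¬a ∨ (b ∨ c))):
1. ¬(◇◇(¬a ∨ (b ∨ c)) → ◇(¬a ∨ (b ∨ c))), w0
2. ◇◇(¬a ∨ (b ∨ c)), w0
3. ¬◇(¬a ∨ (b ∨ c)), w0
4. ◇(¬a ∨ (b ∨ c)), w1
5. ¬(¬a ∨ (b ∨ c)), w1
6. a, w1
7. ¬(b ∨ c), w1
8. ¬b, w1
9. ¬c, w1
10. ¬a ∨ (b ∨ c), w2
11. b ∨ c, w2
12. c, w2
Accessibility: w0Rw1, w1Rw2
The negation has an open branch (countermodel exists).

Not valid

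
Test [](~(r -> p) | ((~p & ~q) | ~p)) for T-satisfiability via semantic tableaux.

1. [](~(r -> p) | ((~p & ~q) | ~p)), w0
2. ~(r -> p) | ((~p & ~q) | ~p), w0
3. (~p & ~q) | ~p, w0
4. ~p, w0
Accessibility: w0Rw0

Yes, satisfiable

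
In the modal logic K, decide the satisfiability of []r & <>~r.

Unsatisfiable (every branch closes)

1. []r & <>~r, 0
2. []r, 0
3. <>~r, 0
4. ~r, 1
5. r, 1
Accessibility: 0R1
Branch closes: r and ~r both at 1.
All branches of the tableau close; one closing branch shown above.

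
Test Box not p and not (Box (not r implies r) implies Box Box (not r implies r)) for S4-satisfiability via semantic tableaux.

1. Box not p and not (Box (not r implies r) implies Box Box (not r implies r)), w0
2. Box not p, w0   [and-rule on 1]
3. not (Box (not r implies r) implies Box Box (not r implies r)), w0   [and-rule on 1]
4. Box (not r implies r), w0   [neg-implies-rule on 3]
5. not Box Box (not r implies r), w0   [neg-implies-rule on 3]
6. not p, w0   [Box-rule on 2 via w0Rw0]
7. not r implies r, w0   [Box-rule on 4 via w0Rw0]
8. r, w0   [implies-rule on 7 (branches; this branch)]
9. not Box (not r implies r), w1   [neg-Box-rule on 5: fresh world w1, w0Rw1]
10. not p, w1   [Box-rule on 2 via w0Rw1]
11. not r implies r, w1   [Box-rule on 4 via w0Rw1]
12. r, w1   [implies-rule on 11 (branches; this branch)]
13. not (not r implies r), w2   [neg-Box-rule on 9: fresh world w2, w1Rw2]
14. not r, w2   [neg-implies-rule on 13]
15. not p, w2   [Box-rule on 2 via w0Rw2]
16. not r implies r, w2   [Box-rule on 4 via w0Rw2]
17. r, w2   [implies-rule on 16 (branches; this branch)]
Accessibility: w0Rw0, w0Rw1, w0Rw2, w1Rw1, w1Rw2, w2Rw2
Branch closes: r and not r both at w2.
(One branch shown.) All branches close.

Unsatisfiable (every branch closes)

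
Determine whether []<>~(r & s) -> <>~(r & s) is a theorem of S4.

Tableau for the negation ~([]<>~(r & s) -> <>~(r & s)):
1. ~([]<>~(r & s) -> <>~(r & s)), w0
2. []<>~(r & s), w0   [~->-rule on 1]
3. ~<>~(r & s), w0   [~->-rule on 1]
4. <>~(r & s), w0   [[]-rule on 2 via w0Rw0]
5. r & s, w0   [~<>-rule on 3 via w0Rw0]
6. r, w0   [&-rule on 5]
7. s, w0   [&-rule on 5]
8. ~(r & s), w1   [<>-rule on 4: fresh world w1, w0Rw1]
9. <>~(r & s), w1   [[]-rule on 2 via w0Rw1]
10. r & s, w1   [~<>-rule on 3 via w0Rw1]
11. r, w1   [&-rule on 10]
12. s, w1   [&-rule on 10]
13. ~s, w1   [~&-rule on 8 (branches; this branch)]
Accessibility: w0Rw0, w0Rw1, w1Rw1
Branch closes: s and ~s both at w1.
All branches of the negation close; one closing branch shown above.

Valid in S4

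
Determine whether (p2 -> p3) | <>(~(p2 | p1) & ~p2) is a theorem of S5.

Tableau for the negation ~((p2 -> p3) | <>(~(p2 | p1) & ~p2)):
1. ~((p2 -> p3) | <>(~(p2 | p1) & ~p2)), w0
2. ~(p2 -> p3), w0
3. ~<>(~(p2 | p1) & ~p2), w0
4. p2, w0
5. ~p3, w0
6. ~(~(p2 | p1) & ~p2), w0
Accessibility: w0Rw0
The negation has an open branch (countermodel exists).

Not valid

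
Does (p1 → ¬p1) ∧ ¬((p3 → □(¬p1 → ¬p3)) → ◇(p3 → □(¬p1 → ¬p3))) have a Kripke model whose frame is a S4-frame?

Unsatisfiable

1. (p1 → ¬p1) ∧ ¬((p3 → □(¬p1 → ¬p3)) → ◇(p3 → □(¬p1 → ¬p3))), w0
2. p1 → ¬p1, w0
3. ¬((p3 → □(¬p1 → ¬p3)) → ◇(p3 → □(¬p1 → ¬p3))), w0
4. p3 → □(¬p1 → ¬p3), w0
5. ¬◇(p3 → □(¬p1 → ¬p3)), w0
6. ¬(p3 → □(¬p1 → ¬p3)), w0
7. p3, w0
8. ¬□(¬p1 → ¬p3), w0
9. ¬p1, w0
10. □(¬p1 → ¬p3), w0
11. ¬p1 → ¬p3, w0
12. ¬p3, w0
Accessibility: w0Rw0
Branch closes: p3 and ¬p3 both at w0.
All branches of the tableau close; one closing branch shown above.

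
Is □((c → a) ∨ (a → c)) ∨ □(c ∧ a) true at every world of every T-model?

Valid in T

Tableau for the negation ¬(□((c → a) ∨ (a → c)) ∨ □(c ∧ a)):
1. ¬(□((c → a) ∨ (a → c)) ∨ □(c ∧ a)), w0
2. ¬□((c → a) ∨ (a → c)), w0   [¬∨-rule on 1]
3. ¬□(c ∧ a), w0   [¬∨-rule on 1]
4. ¬((c → a) ∨ (a → c)), w1   [¬□-rule on 2: fresh world w1, w0Rw1]
5. ¬(c → a), w1   [¬∨-rule on 4]
6. ¬(a → c), w1   [¬∨-rule on 4]
7. c, w1   [¬→-rule on 5]
8. ¬a, w1   [¬→-rule on 5]
9. a, w1   [¬→-rule on 6]
10. ¬c, w1   [¬→-rule on 6]
Accessibility: w0Rw0, w0Rw1, w1Rw1
Branch closes: a and ¬a both at w1.
Every branch of the negation's tableau closes; the branch above is one of them.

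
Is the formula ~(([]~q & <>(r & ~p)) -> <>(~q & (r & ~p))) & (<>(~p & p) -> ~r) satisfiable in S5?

Unsatisfiable (every branch closes)

1. ~(([]~q & <>(r & ~p)) -> <>(~q & (r & ~p))) & (<>(~p & p) -> ~r), u
2. ~(([]~q & <>(r & ~p)) -> <>(~q & (r & ~p))), u
3. <>(~p & p) -> ~r, u
4. []~q & <>(r & ~p), u
5. ~<>(~q & (r & ~p)), u
6. []~q, u
7. <>(r & ~p), u
8. ~(~q & (r & ~p)), u
9. ~q, u
10. ~<>(~p & p), u
11. ~(~p & p), u
12. ~(r & ~p), u
13. ~p, u
14. ~r, u
15. r & ~p, v
16. r, v
17. ~p, v
18. ~(~q & (r & ~p)), v
19. ~q, v
20. ~(~p & p), v
21. ~(r & ~p), v
22. p, v
Accessibility: uRu, uRv, vRu, vRv
Branch closes: p and ~p both at v.
(One branch shown.) All branches close.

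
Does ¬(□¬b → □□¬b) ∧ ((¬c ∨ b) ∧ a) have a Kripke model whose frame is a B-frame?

1. ¬(□¬b → □□¬b) ∧ ((¬c ∨ b) ∧ a), 0
2. ¬(□¬b → □□¬b), 0
3. (¬c ∨ b) ∧ a, 0
4. □¬b, 0
5. ¬□□¬b, 0
6. ¬c ∨ b, 0
7. a, 0
8. ¬b, 0
9. ¬c, 0
10. ¬□¬b, 1
11. ¬b, 1
12. b, 2
Accessibility: 0R0, 0R1, 1R0, 1R1, 1R2, 2R1, 2R2

Satisfiable (open branch found)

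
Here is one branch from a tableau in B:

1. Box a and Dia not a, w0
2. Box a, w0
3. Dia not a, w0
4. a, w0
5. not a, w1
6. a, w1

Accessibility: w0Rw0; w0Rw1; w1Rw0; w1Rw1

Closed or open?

Both a and not a appear at w1.

Closed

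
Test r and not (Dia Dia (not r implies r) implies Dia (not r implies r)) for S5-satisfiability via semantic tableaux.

Unsatisfiable

1. r and not (Dia Dia (not r implies r) implies Dia (not r implies r)), 0
2. r, 0
3. not (Dia Dia (not r implies r) implies Dia (not r implies r)), 0
4. Dia Dia (not r implies r), 0
5. not Dia (not r implies r), 0
6. not (not r implies r), 0
7. not r, 0
Accessibility: 0R0
Branch closes: r and not r both at 0.
Every branch closes; the branch above is one of them.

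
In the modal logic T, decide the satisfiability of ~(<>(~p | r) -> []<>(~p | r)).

1. ~(<>(~p | r) -> []<>(~p | r)), u
2. <>(~p | r), u   [~->-rule on 1]
3. ~[]<>(~p | r), u   [~->-rule on 1]
4. ~p | r, v   [<>-rule on 2: fresh world v, uRv]
5. r, v   [|-rule on 4 (branches; this branch)]
6. ~<>(~p | r), w   [~[]-rule on 3: fresh world w, uRw]
7. ~(~p | r), w   [~<>-rule on 6 via wRw]
8. p, w   [~|-rule on 7]
9. ~r, w   [~|-rule on 7]
Accessibility: uRu, uRv, uRw, vRv, wRw

Satisfiable (open branch found)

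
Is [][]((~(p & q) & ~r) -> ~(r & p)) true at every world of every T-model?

Yes, valid

Tableau for the negation ~[][]((~(p & q) & ~r) -> ~(r & p)):
1. ~[][]((~(p & q) & ~r) -> ~(r & p)), w0
2. ~[]((~(p & q) & ~r) -> ~(r & p)), w1   [~[]-rule on 1: fresh world w1, w0Rw1]
3. ~((~(p & q) & ~r) -> ~(r & p)), w2   [~[]-rule on 2: fresh world w2, w1Rw2]
4. ~(p & q) & ~r, w2   [~->-rule on 3]
5. r & p, w2   [~->-rule on 3]
6. ~(p & q), w2   [&-rule on 4]
7. ~r, w2   [&-rule on 4]
8. r, w2   [&-rule on 5]
9. p, w2   [&-rule on 5]
Accessibility: w0Rw0, w0Rw1, w1Rw1, w1Rw2, w2Rw2
Branch closes: r and ~r both at w2.
All branches of the negation close; one closing branch shown above.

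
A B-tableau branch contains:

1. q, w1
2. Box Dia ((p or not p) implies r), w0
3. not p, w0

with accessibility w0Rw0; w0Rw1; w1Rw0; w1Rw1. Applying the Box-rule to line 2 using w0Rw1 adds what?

Dia ((p or not p) implies r), w1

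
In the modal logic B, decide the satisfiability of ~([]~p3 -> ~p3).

Unsatisfiable

1. ~([]~p3 -> ~p3), 0
2. []~p3, 0
3. p3, 0
4. ~p3, 0
Accessibility: 0R0
Branch closes: p3 and ~p3 both at 0.
Every branch closes; the branch above is one of them.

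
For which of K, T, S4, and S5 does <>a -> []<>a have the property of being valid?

S5

S4-tableau for the negation ~(<>a -> []<>a):
1. ~(<>a -> []<>a), w0
2. <>a, w0
3. ~[]<>a, w0
4. a, w1
5. ~<>a, w2
6. ~a, w2
Accessibility: w0Rw0, w0Rw1, w0Rw2, w1Rw1, w2Rw2
Complete open branch: countermodel on an S4-frame, so not valid in S4, nor in K, T (the same frame is also a K-frame and a T-frame).
S5-tableau for the negation ~(<>a -> []<>a):
1. ~(<>a -> []<>a), w0
2. <>a, w0
3. ~[]<>a, w0
4. a, w1
5. ~<>a, w2
6. ~a, w0
7. ~a, w1
Accessibility: w0Rw0, w0Rw1, w0Rw2, w1Rw0, w1Rw1, w1Rw2, w2Rw0, w2Rw1, w2Rw2
Branch closes: a and ~a both at w1.
Every branch closes (one shown): valid in S5.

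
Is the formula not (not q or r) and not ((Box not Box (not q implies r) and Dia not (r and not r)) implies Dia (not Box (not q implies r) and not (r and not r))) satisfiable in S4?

Unsatisfiable

1. not (not q or r) and not ((Box not Box (not q implies r) and Dia not (r and not r)) implies Dia (not Box (not q implies r) and not (r and not r))), 0
2. not (not q or r), 0   [and-rule on 1]
3. not ((Box not Box (not q implies r) and Dia not (r and not r)) implies Dia (not Box (not q implies r) and not (r and not r))), 0   [and-rule on 1]
4. q, 0   [neg-or-rule on 2]
5. not r, 0   [neg-or-rule on 2]
6. Box not Box (not q implies r) and Dia not (r and not r), 0   [neg-implies-rule on 3]
7. not Dia (not Box (not q implies r) and not (r and not r)), 0   [neg-implies-rule on 3]
8. Box not Box (not q implies r), 0   [and-rule on 6]
9. Dia not (r and not r), 0   [and-rule on 6]
10. not (not Box (not q implies r) and not (r and not r)), 0   [neg-Dia-rule on 7 via 0R0]
11. not Box (not q implies r), 0   [Box-rule on 8 via 0R0]
12. Box (not q implies r), 0   [neg-and-rule on 10 (branches; this branch)]
13. not q implies r, 0   [Box-rule on 12 via 0R0]
14. not (r and not r), 1   [Dia-rule on 9: fresh world 1, 0R1]
15. not (not Box (not q implies r) and not (r and not r)), 1   [neg-Dia-rule on 7 via 0R1]
16. not Box (not q implies r), 1   [Box-rule on 8 via 0R1]
17. not q implies r, 1   [Box-rule on 12 via 0R1]
18. r, 1   [neg-and-rule on 14 (branches; this branch)]
19. Box (not q implies r), 1   [neg-and-rule on 15 (branches; this branch)]
20. not (not q implies r), 2   [neg-Box-rule on 11: fresh world 2, 0R2]
21. not q, 2   [neg-implies-rule on 20]
22. not r, 2   [neg-implies-rule on 20]
23. not (not Box (not q implies r) and not (r and not r)), 2   [neg-Dia-rule on 7 via 0R2]
24. not Box (not q implies r), 2   [Box-rule on 8 via 0R2]
25. not q implies r, 2   [Box-rule on 12 via 0R2]
26. r and not r, 2   [neg-and-rule on 23 (branches; this branch)]
27. r, 2   [and-rule on 26]
Accessibility: 0R0, 0R1, 0R2, 1R1, 2R2
Branch closes: r and not r both at 2.
All branches of the tableau close; one closing branch shown above.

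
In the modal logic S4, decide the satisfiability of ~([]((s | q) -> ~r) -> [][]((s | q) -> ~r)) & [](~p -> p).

1. ~([]((s | q) -> ~r) -> [][]((s | q) -> ~r)) & [](~p -> p), 0
2. ~([]((s | q) -> ~r) -> [][]((s | q) -> ~r)), 0
3. [](~p -> p), 0
4. []((s | q) -> ~r), 0
5. ~[][]((s | q) -> ~r), 0
6. ~p -> p, 0
7. (s | q) -> ~r, 0
8. p, 0
9. ~(s | q), 0
10. ~s, 0
11. ~q, 0
12. ~[]((s | q) -> ~r), 1
13. ~p -> p, 1
14. (s | q) -> ~r, 1
15. p, 1
16. ~(s | q), 1
17. ~s, 1
18. ~q, 1
19. ~((s | q) -> ~r), 2
20. s | q, 2
21. r, 2
22. ~p -> p, 2
23. (s | q) -> ~r, 2
24. q, 2
25. p, 2
26. ~(s | q), 2
27. ~s, 2
28. ~q, 2
Accessibility: 0R0, 0R1, 0R2, 1R1, 1R2, 2R2
Branch closes: q and ~q both at 2.
(One branch shown.) All branches close.

Unsatisfiable (every branch closes)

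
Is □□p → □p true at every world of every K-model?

Tableau for the negation ¬(□□p → □p):
1. ¬(□□p → □p), w0
2. □□p, w0   [¬→-rule on 1]
3. ¬□p, w0   [¬→-rule on 1]
4. ¬p, w1   [¬□-rule on 3: fresh world w1, w0Rw1]
5. □p, w1   [□-rule on 2 via w0Rw1]
Accessibility: w0Rw1
The negation has an open branch (countermodel exists).

Not valid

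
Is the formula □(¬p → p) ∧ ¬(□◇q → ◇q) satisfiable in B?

No, unsatisfiable

1. □(¬p → p) ∧ ¬(□◇q → ◇q), 0
2. □(¬p → p), 0   [∧-rule on 1]
3. ¬(□◇q → ◇q), 0   [∧-rule on 1]
4. □◇q, 0   [¬→-rule on 3]
5. ¬◇q, 0   [¬→-rule on 3]
6. ¬p → p, 0   [□-rule on 2 via 0R0]
7. ◇q, 0   [□-rule on 4 via 0R0]
8. ¬q, 0   [¬◇-rule on 5 via 0R0]
9. p, 0   [→-rule on 6 (branches; this branch)]
10. q, 1   [◇-rule on 7: fresh world 1, 0R1]
11. ¬p → p, 1   [□-rule on 2 via 0R1]
12. ◇q, 1   [□-rule on 4 via 0R1]
13. ¬q, 1   [¬◇-rule on 5 via 0R1]
Accessibility: 0R0, 0R1, 1R0, 1R1
Branch closes: q and ¬q both at 1.
Every branch closes; the branch above is one of them.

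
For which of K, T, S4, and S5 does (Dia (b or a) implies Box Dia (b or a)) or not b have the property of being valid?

S4-tableau for the negation not ((Dia (b or a) implies Box Dia (b or a)) or not b):
1. not ((Dia (b or a) implies Box Dia (b or a)) or not b), 0
2. not (Dia (b or a) implies Box Dia (b or a)), 0
3. b, 0
4. Dia (b or a), 0
5. not Box Dia (b or a), 0
6. b or a, 1
7. a, 1
8. not Dia (b or a), 2
9. not (b or a), 2
10. not b, 2
11. not a, 2
Accessibility: 0R0, 0R1, 0R2, 1R1, 2R2
Complete open branch: countermodel on an S4-frame, so not valid in S4, nor in K, T (the same frame is also a K-frame and a T-frame).
S5-tableau for the negation not ((Dia (b or a) implies Box Dia (b or a)) or not b):
1. not ((Dia (b or a) implies Box Dia (b or a)) or not b), 0
2. not (Dia (b or a) implies Box Dia (b or a)), 0
3. b, 0
4. Dia (b or a), 0
5. not Box Dia (b or a), 0
6. b or a, 1
7. a, 1
8. not Dia (b or a), 2
9. not (b or a), 0
10. not b, 0
11. not a, 0
Accessibility: 0R0, 0R1, 0R2, 1R0, 1R1, 1R2, 2R0, 2R1, 2R2
Branch closes: b and not b both at 0.
Every branch closes (one shown): valid in S5.

S5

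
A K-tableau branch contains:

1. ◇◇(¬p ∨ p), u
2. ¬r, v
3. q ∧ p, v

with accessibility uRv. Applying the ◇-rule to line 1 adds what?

a fresh world w with uRw, and ◇(¬p ∨ p) at w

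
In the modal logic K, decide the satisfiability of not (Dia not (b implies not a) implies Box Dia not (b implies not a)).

Yes, satisfiable

1. not (Dia not (b implies not a) implies Box Dia not (b implies not a)), u
2. Dia not (b implies not a), u
3. not Box Dia not (b implies not a), u
4. not (b implies not a), v
5. b, v
6. a, v
7. not Dia not (b implies not a), w
Accessibility: uRv, uRw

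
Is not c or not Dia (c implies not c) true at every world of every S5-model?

Not valid

Tableau for the negation not (not c or not Dia (c implies not c)):
1. not (not c or not Dia (c implies not c)), 0
2. c, 0   [neg-or-rule on 1]
3. Dia (c implies not c), 0   [neg-or-rule on 1]
4. c implies not c, 1   [Dia-rule on 3: fresh world 1, 0R1]
5. not c, 1   [implies-rule on 4 (branches; this branch)]
Accessibility: 0R0, 0R1, 1R0, 1R1
The negation has an open branch (countermodel exists).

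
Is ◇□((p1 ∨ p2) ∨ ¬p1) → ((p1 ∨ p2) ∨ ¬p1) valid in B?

Tableau for the negation ¬(◇□((p1 ∨ p2) ∨ ¬p1) → ((p1 ∨ p2) ∨ ¬p1)):
1. ¬(◇□((p1 ∨ p2) ∨ ¬p1) → ((p1 ∨ p2) ∨ ¬p1)), u
2. ◇□((p1 ∨ p2) ∨ ¬p1), u   [¬→-rule on 1]
3. ¬((p1 ∨ p2) ∨ ¬p1), u   [¬→-rule on 1]
4. ¬(p1 ∨ p2), u   [¬∨-rule on 3]
5. p1, u   [¬∨-rule on 3]
6. ¬p1, u   [¬∨-rule on 4]
7. ¬p2, u   [¬∨-rule on 4]
Accessibility: uRu
Branch closes: p1 and ¬p1 both at u.
All branches of the negation close; one closing branch shown above.

Yes, valid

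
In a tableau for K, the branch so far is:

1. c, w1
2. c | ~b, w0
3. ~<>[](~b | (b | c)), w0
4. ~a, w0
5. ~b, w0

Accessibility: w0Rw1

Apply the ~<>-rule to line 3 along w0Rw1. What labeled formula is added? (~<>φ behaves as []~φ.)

~<>φ behaves as []~φ: propagate the negated body to each accessible world.

~[](~b | (b | c)), w1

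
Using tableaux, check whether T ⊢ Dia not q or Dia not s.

Invalid (countermodel exists)

Tableau for the negation not (Dia not q or Dia not s):
1. not (Dia not q or Dia not s), u
2. not Dia not q, u
3. not Dia not s, u
4. q, u
5. s, u
Accessibility: uRu
The negation has an open branch (countermodel exists).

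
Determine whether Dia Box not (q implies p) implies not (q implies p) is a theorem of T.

Tableau for the negation not (Dia Box not (q implies p) implies not (q implies p)):
1. not (Dia Box not (q implies p) implies not (q implies p)), u
2. Dia Box not (q implies p), u
3. q implies p, u
4. p, u
5. Box not (q implies p), v
6. not (q implies p), v
7. q, v
8. not p, v
Accessibility: uRu, uRv, vRv
The negation has an open branch (countermodel exists).

Not valid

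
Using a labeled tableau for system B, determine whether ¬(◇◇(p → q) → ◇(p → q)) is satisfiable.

Satisfiable

1. ¬(◇◇(p → q) → ◇(p → q)), 0
2. ◇◇(p → q), 0
3. ¬◇(p → q), 0
4. ¬(p → q), 0
5. p, 0
6. ¬q, 0
7. ◇(p → q), 1
8. ¬(p → q), 1
9. p, 1
10. ¬q, 1
11. p → q, 2
12. q, 2
Accessibility: 0R0, 0R1, 1R0, 1R1, 1R2, 2R1, 2R2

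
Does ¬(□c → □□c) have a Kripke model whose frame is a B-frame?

1. ¬(□c → □□c), w0
2. □c, w0   [¬→-rule on 1]
3. ¬□□c, w0   [¬→-rule on 1]
4. c, w0   [□-rule on 2 via w0Rw0]
5. ¬□c, w1   [¬□-rule on 3: fresh world w1, w0Rw1]
6. c, w1   [□-rule on 2 via w0Rw1]
7. ¬c, w2   [¬□-rule on 5: fresh world w2, w1Rw2]
Accessibility: w0Rw0, w0Rw1, w1Rw0, w1Rw1, w1Rw2, w2Rw1, w2Rw2

Yes, satisfiable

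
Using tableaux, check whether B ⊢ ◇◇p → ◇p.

Tableau for the negation ¬(◇◇p → ◇p):
1. ¬(◇◇p → ◇p), w0
2. ◇◇p, w0
3. ¬◇p, w0
4. ¬p, w0
5. ◇p, w1
6. ¬p, w1
7. p, w2
Accessibility: w0Rw0, w0Rw1, w1Rw0, w1Rw1, w1Rw2, w2Rw1, w2Rw2
The negation has an open branch (countermodel exists).

Invalid (countermodel exists)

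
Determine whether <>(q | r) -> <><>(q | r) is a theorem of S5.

Valid

Tableau for the negation ~(<>(q | r) -> <><>(q | r)):
1. ~(<>(q | r) -> <><>(q | r)), 0
2. <>(q | r), 0
3. ~<><>(q | r), 0
4. ~<>(q | r), 0
5. ~(q | r), 0
6. ~q, 0
7. ~r, 0
8. q | r, 1
9. ~<>(q | r), 1
10. ~(q | r), 1
11. ~q, 1
12. ~r, 1
13. r, 1
Accessibility: 0R0, 0R1, 1R0, 1R1
Branch closes: r and ~r both at 1.
Every branch of the negation's tableau closes; the branch above is one of them.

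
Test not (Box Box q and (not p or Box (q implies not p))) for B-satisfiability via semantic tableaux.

Satisfiable

1. not (Box Box q and (not p or Box (q implies not p))), u
2. not (not p or Box (q implies not p)), u
3. p, u
4. not Box (q implies not p), u
5. not (q implies not p), v
6. q, v
7. p, v
Accessibility: uRu, uRv, vRu, vRv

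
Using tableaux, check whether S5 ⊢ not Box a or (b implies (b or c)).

Yes, valid

Tableau for the negation not (not Box a or (b implies (b or c))):
1. not (not Box a or (b implies (b or c))), u
2. Box a, u   [neg-or-rule on 1]
3. not (b implies (b or c)), u   [neg-or-rule on 1]
4. b, u   [neg-implies-rule on 3]
5. not (b or c), u   [neg-implies-rule on 3]
6. not b, u   [neg-or-rule on 5]
7. not c, u   [neg-or-rule on 5]
Accessibility: uRu
Branch closes: b and not b both at u.
Every branch of the negation's tableau closes; the branch above is one of them.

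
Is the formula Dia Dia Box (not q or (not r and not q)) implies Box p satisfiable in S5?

Yes, satisfiable

1. Dia Dia Box (not q or (not r and not q)) implies Box p, u
2. Box p, u   [implies-rule on 1 (branches; this branch)]
3. p, u   [Box-rule on 2 via uRu]
Accessibility: uRu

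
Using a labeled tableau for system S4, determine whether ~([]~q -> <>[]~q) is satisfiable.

No, unsatisfiable

1. ~([]~q -> <>[]~q), w0
2. []~q, w0
3. ~<>[]~q, w0
4. ~q, w0
5. ~[]~q, w0
6. q, w1
7. ~q, w1
Accessibility: w0Rw0, w0Rw1, w1Rw1
Branch closes: q and ~q both at w1.
All branches of the tableau close; one closing branch shown above.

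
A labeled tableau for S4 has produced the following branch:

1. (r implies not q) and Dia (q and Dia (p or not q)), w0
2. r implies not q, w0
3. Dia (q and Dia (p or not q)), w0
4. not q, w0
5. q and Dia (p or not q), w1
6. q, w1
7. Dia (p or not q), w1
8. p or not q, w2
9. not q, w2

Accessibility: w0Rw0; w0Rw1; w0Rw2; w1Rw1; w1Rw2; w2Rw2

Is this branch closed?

Not closed

There is no literal clash: for every atom and world, at most one sign appears.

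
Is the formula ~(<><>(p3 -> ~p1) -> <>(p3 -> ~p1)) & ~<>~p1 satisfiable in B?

1. ~(<><>(p3 -> ~p1) -> <>(p3 -> ~p1)) & ~<>~p1, 0
2. ~(<><>(p3 -> ~p1) -> <>(p3 -> ~p1)), 0
3. ~<>~p1, 0
4. <><>(p3 -> ~p1), 0
5. ~<>(p3 -> ~p1), 0
6. p1, 0
7. ~(p3 -> ~p1), 0
8. p3, 0
9. <>(p3 -> ~p1), 1
10. p1, 1
11. ~(p3 -> ~p1), 1
12. p3, 1
13. p3 -> ~p1, 2
14. ~p1, 2
Accessibility: 0R0, 0R1, 1R0, 1R1, 1R2, 2R1, 2R2

Yes, satisfiable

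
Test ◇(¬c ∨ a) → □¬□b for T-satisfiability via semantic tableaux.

1. ◇(¬c ∨ a) → □¬□b, u
2. □¬□b, u
3. ¬□b, u
4. ¬b, v
5. ¬□b, v
6. ¬b, w
Accessibility: uRu, uRv, vRv, vRw, wRw

Satisfiable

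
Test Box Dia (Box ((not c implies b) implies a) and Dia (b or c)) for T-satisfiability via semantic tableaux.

Satisfiable (open branch found)

1. Box Dia (Box ((not c implies b) implies a) and Dia (b or c)), u
2. Dia (Box ((not c implies b) implies a) and Dia (b or c)), u   [Box-rule on 1 via uRu]
3. Box ((not c implies b) implies a) and Dia (b or c), v   [Dia-rule on 2: fresh world v, uRv]
4. Box ((not c implies b) implies a), v   [and-rule on 3]
5. Dia (b or c), v   [and-rule on 3]
6. Dia (Box ((not c implies b) implies a) and Dia (b or c)), v   [Box-rule on 1 via uRv]
7. (not c implies b) implies a, v   [Box-rule on 4 via vRv]
8. a, v   [implies-rule on 7 (branches; this branch)]
9. b or c, w   [Dia-rule on 5: fresh world w, vRw]
10. (not c implies b) implies a, w   [Box-rule on 4 via vRw]
11. c, w   [or-rule on 9 (branches; this branch)]
12. a, w   [implies-rule on 10 (branches; this branch)]
13. Box ((not c implies b) implies a) and Dia (b or c), x   [Dia-rule on 6: fresh world x, vRx]
14. Box ((not c implies b) implies a), x   [and-rule on 13]
15. Dia (b or c), x   [and-rule on 13]
16. (not c implies b) implies a, x   [Box-rule on 4 via vRx]
17. a, x   [implies-rule on 16 (branches; this branch)]
18. b or c, y   [Dia-rule on 15: fresh world y, xRy]
19. (not c implies b) implies a, y   [Box-rule on 14 via xRy]
20. c, y   [or-rule on 18 (branches; this branch)]
21. a, y   [implies-rule on 19 (branches; this branch)]
Accessibility: uRu, uRv, vRv, vRw, vRx, wRw, xRx, xRy, yRy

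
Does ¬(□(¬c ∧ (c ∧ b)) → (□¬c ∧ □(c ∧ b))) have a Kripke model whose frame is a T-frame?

1. ¬(□(¬c ∧ (c ∧ b)) → (□¬c ∧ □(c ∧ b))), w0
2. □(¬c ∧ (c ∧ b)), w0   [¬→-rule on 1]
3. ¬(□¬c ∧ □(c ∧ b)), w0   [¬→-rule on 1]
4. ¬c ∧ (c ∧ b), w0   [□-rule on 2 via w0Rw0]
5. ¬c, w0   [∧-rule on 4]
6. c ∧ b, w0   [∧-rule on 4]
7. c, w0   [∧-rule on 6]
8. b, w0   [∧-rule on 6]
Accessibility: w0Rw0
Branch closes: c and ¬c both at w0.
All branches of the tableau close; one closing branch shown above.

No, unsatisfiable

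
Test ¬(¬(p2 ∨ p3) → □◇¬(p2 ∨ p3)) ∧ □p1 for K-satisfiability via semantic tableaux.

1. ¬(¬(p2 ∨ p3) → □◇¬(p2 ∨ p3)) ∧ □p1, w0
2. ¬(¬(p2 ∨ p3) → □◇¬(p2 ∨ p3)), w0   [∧-rule on 1]
3. □p1, w0   [∧-rule on 1]
4. ¬(p2 ∨ p3), w0   [¬→-rule on 2]
5. ¬□◇¬(p2 ∨ p3), w0   [¬→-rule on 2]
6. ¬p2, w0   [¬∨-rule on 4]
7. ¬p3, w0   [¬∨-rule on 4]
8. ¬◇¬(p2 ∨ p3), w1   [¬□-rule on 5: fresh world w1, w0Rw1]
9. p1, w1   [□-rule on 3 via w0Rw1]
Accessibility: w0Rw1

Yes, satisfiable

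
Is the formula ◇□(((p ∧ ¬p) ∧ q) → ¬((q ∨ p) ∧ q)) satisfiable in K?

1. ◇□(((p ∧ ¬p) ∧ q) → ¬((q ∨ p) ∧ q)), 0
2. □(((p ∧ ¬p) ∧ q) → ¬((q ∨ p) ∧ q)), 1   [◇-rule on 1: fresh world 1, 0R1]
Accessibility: 0R1

Satisfiable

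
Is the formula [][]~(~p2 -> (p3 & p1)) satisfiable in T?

1. [][]~(~p2 -> (p3 & p1)), 0
2. []~(~p2 -> (p3 & p1)), 0
3. ~(~p2 -> (p3 & p1)), 0
4. ~p2, 0
5. ~(p3 & p1), 0
6. ~p1, 0
Accessibility: 0R0

Satisfiable (open branch found)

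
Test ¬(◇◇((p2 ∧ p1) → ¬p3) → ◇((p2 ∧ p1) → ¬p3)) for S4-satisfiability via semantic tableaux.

Unsatisfiable (every branch closes)

1. ¬(◇◇((p2 ∧ p1) → ¬p3) → ◇((p2 ∧ p1) → ¬p3)), 0
2. ◇◇((p2 ∧ p1) → ¬p3), 0
3. ¬◇((p2 ∧ p1) → ¬p3), 0
4. ¬((p2 ∧ p1) → ¬p3), 0
5. p2 ∧ p1, 0
6. p3, 0
7. p2, 0
8. p1, 0
9. ◇((p2 ∧ p1) → ¬p3), 1
10. ¬((p2 ∧ p1) → ¬p3), 1
11. p2 ∧ p1, 1
12. p3, 1
13. p2, 1
14. p1, 1
15. (p2 ∧ p1) → ¬p3, 2
16. ¬((p2 ∧ p1) → ¬p3), 2
17. p2 ∧ p1, 2
18. p3, 2
19. p2, 2
20. p1, 2
21. ¬(p2 ∧ p1), 2
22. ¬p1, 2
Accessibility: 0R0, 0R1, 0R2, 1R1, 1R2, 2R2
Branch closes: p1 and ¬p1 both at 2.
Every branch closes; the branch above is one of them.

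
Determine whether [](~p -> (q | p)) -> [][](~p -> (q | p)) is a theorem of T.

Tableau for the negation ~([](~p -> (q | p)) -> [][](~p -> (q | p))):
1. ~([](~p -> (q | p)) -> [][](~p -> (q | p))), u
2. [](~p -> (q | p)), u
3. ~[][](~p -> (q | p)), u
4. ~p -> (q | p), u
5. q | p, u
6. p, u
7. ~[](~p -> (q | p)), v
8. ~p -> (q | p), v
9. q | p, v
10. p, v
11. ~(~p -> (q | p)), w
12. ~p, w
13. ~(q | p), w
14. ~q, w
Accessibility: uRu, uRv, vRv, vRw, wRw
The negation has an open branch (countermodel exists).

No, not valid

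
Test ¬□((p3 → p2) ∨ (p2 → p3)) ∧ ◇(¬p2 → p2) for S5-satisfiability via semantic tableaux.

Unsatisfiable

1. ¬□((p3 → p2) ∨ (p2 → p3)) ∧ ◇(¬p2 → p2), 0
2. ¬□((p3 → p2) ∨ (p2 → p3)), 0
3. ◇(¬p2 → p2), 0
4. ¬((p3 → p2) ∨ (p2 → p3)), 1
5. ¬(p3 → p2), 1
6. ¬(p2 → p3), 1
7. p3, 1
8. ¬p2, 1
9. p2, 1
10. ¬p3, 1
Accessibility: 0R0, 0R1, 1R0, 1R1
Branch closes: p2 and ¬p2 both at 1.
All branches of the tableau close; one closing branch shown above.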